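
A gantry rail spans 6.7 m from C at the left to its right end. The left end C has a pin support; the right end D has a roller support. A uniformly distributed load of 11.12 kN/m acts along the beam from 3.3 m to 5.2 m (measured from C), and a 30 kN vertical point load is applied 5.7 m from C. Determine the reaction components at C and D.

Resultant of the distributed load: 11.12 × 1.9 = 21.128 kN at 4.25 m from C.
ΣM about C: D_y·6.7 − (11.12·1.9)·4.25 − 30·5.7 = 0 → D_y = 260.794/6.7 = 38.9245 ≈ 38.92 kN.
ΣF_y = 0: C_y + 38.9245 − 11.12·1.9 − 30 = 0 → C_y = 12.20 kN.
ΣF_x = 0: no horizontal applied forces, so C_x = 0.

C_x = 0, C_y = 12.20 kN, D_y = 38.92 kN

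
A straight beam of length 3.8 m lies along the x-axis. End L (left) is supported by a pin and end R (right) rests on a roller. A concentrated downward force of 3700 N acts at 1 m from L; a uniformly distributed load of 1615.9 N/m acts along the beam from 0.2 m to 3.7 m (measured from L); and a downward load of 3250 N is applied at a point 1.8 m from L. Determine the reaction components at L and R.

Resultant of the distributed load: 1615.9 × 3.5 = 5655.65 N at 1.95 m from L.
ΣM about L: R_y·3.8 − 3700·1 − (1615.9·3.5)·1.95 − 3250·1.8 = 0 → R_y = 20578.5175/3.8 = 5415.4 ≈ 5415 N.
ΣF_y = 0: L_y + 5415.4 − 3700 − 1615.9·3.5 − 3250 = 0 → L_y = 7190 N.
ΣF_x = 0: no horizontal applied forces, so L_x = 0.

L_x = 0, L_y = 7190 N, R_y = 5415 N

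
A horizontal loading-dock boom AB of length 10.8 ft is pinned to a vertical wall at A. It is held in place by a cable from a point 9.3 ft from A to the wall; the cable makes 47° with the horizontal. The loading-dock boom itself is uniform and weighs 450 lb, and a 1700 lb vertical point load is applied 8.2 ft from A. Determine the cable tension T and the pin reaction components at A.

T = 2407 lb, A_x = 1641 lb, A_y = 389.8 lb

ΣM about A: T·sin47°·9.3 − 450·5.4 − 1700·8.2 = 0 → T = 16370/(9.3·0.731354) = 2406.79 ≈ 2407 lb.
ΣF_x = 0: A_x − T·cos47° = 0 → A_x = 2406.79 × 0.681998 = 1641 lb.
ΣF_y = 0: A_y + T·sin47° − 450 − 1700 = 0 → A_y = 2150 − 2406.79 × 0.731354 = 389.8 lb.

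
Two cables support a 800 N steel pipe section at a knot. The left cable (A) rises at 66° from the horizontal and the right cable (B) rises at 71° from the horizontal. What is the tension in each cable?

ΣF_x = 0: −T_A·cos66° + T_B·cos71° = 0 → T_B = 1.24931·T_A.
ΣF_y = 0: T_A·sin66° + T_B·sin71° = 800.
Substitute: T_A·(0.913545 + 1.24931·0.945519) = 800 → T_A = 381.9 N.
Then T_B = 1.24931 × 381.9 = 477.1 N.

T_A = 381.9 N, T_B = 477.1 N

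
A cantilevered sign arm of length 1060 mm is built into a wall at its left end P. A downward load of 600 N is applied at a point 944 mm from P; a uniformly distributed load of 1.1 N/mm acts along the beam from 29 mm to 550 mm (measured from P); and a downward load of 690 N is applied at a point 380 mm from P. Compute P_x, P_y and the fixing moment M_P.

P_x = 0, P_y = 1863 N, M_P = 994500 N·mm

Resultant of the distributed load: 1.1 × 521 = 573.1 N at 289.5 mm from P.
ΣF_x = 0: P_x = 0.
ΣF_y = 0: P_y − 600 − 1.1·521 − 690 = 0 → P_y = 1863 N.
ΣM about P: M_P − 600·944 − (1.1·521)·289.5 − 690·380 = 0 → M_P = 994500 N·mm.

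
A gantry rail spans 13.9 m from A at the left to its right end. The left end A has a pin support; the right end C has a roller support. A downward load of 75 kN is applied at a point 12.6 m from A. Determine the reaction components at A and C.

ΣM about A: C_y·13.9 − 75·12.6 = 0 → C_y = 945/13.9 = 67.9856 ≈ 67.99 kN.
ΣF_y = 0: A_y + 67.9856 − 75 = 0 → A_y = 7.014 kN.
ΣF_x = 0: no horizontal applied forces, so A_x = 0.

A_x = 0, A_y = 7.014 kN, C_y = 67.99 kN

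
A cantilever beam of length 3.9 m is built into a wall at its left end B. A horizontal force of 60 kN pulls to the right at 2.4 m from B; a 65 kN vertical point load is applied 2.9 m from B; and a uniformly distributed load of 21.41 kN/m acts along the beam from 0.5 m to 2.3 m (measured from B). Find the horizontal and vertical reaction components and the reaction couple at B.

Resultant of the distributed load: 21.41 × 1.8 = 38.538 kN at 1.4 m from B.
ΣF_x = 0: B_x + 60 = 0 → B_x = -60.00 kN.
ΣF_y = 0: B_y − 65 − 21.41·1.8 = 0 → B_y = 103.5 kN.
ΣM about B: M_B − 65·2.9 − (21.41·1.8)·1.4 = 0 → M_B = 242.5 kN·m.

B_x = -60.00 kN, B_y = 103.5 kN, M_B = 242.5 kN·m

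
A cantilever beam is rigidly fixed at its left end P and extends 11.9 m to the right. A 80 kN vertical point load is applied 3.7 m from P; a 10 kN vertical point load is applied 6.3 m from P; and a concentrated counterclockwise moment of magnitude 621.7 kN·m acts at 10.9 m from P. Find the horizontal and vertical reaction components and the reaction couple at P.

ΣF_x = 0: P_x = 0.
ΣF_y = 0: P_y − 80 − 10 = 0 → P_y = 90.00 kN.
ΣM about P: M_P − 80·3.7 − 10·6.3 + 621.7 = 0 → M_P = -262.7 kN·m.

P_x = 0, P_y = 90.00 kN, M_P = -262.7 kN·m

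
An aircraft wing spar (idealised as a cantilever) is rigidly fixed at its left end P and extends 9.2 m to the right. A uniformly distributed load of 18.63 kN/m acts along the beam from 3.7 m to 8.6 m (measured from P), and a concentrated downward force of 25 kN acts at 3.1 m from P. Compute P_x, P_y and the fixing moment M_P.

P_x = 0, P_y = 116.3 kN, M_P = 638.9 kN·m

Resultant of the distributed load: 18.63 × 4.9 = 91.287 kN at 6.15 m from P.
ΣF_x = 0: P_x = 0.
ΣF_y = 0: P_y − 18.63·4.9 − 25 = 0 → P_y = 116.3 kN.
ΣM about P: M_P − (18.63·4.9)·6.15 − 25·3.1 = 0 → M_P = 638.9 kN·m.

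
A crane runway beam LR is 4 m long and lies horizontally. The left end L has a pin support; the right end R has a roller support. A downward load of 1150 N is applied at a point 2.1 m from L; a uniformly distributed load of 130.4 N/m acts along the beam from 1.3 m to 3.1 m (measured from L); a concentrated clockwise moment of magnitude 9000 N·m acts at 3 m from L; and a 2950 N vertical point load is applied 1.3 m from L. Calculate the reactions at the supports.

L_x = 0, L_y = 393.1 N, R_y = 3942 N

Resultant of the distributed load: 130.4 × 1.8 = 234.72 N at 2.2 m from L.
Moments about L: R_y·4 − 1150·2.1 − (130.4·1.8)·2.2 − 9000 − 2950·1.3 = 0 → R_y = 15766.384/4 = 3941.6 ≈ 3942 N.
ΣF_y = 0: L_y + 3941.6 − 1150 − 130.4·1.8 − 2950 = 0 → L_y = 393.1 N.
ΣF_x = 0: no horizontal applied forces, so L_x = 0.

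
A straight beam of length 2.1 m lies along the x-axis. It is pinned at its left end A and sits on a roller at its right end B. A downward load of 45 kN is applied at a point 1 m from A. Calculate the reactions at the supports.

A_x = 0, A_y = 23.57 kN, B_y = 21.43 kN

Taking moments about A: B_y·2.1 − 45·1 = 0 → B_y = 45/2.1 = 21.4286 ≈ 21.43 kN.
ΣF_y = 0: A_y + 21.4286 − 45 = 0 → A_y = 23.57 kN.
ΣF_x = 0: no horizontal applied forces, so A_x = 0.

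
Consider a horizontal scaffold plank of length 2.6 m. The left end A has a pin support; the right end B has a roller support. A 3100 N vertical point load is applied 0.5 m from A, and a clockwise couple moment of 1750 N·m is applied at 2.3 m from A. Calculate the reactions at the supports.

A_x = 0, A_y = 1831 N, B_y = 1269 N

Taking moments about A: B_y·2.6 − 3100·0.5 − 1750 = 0 → B_y = 3300/2.6 = 1269.23 ≈ 1269 N.
ΣF_y = 0: A_y + 1269.23 − 3100 = 0 → A_y = 1831 N.
ΣF_x = 0: no horizontal applied forces, so A_x = 0.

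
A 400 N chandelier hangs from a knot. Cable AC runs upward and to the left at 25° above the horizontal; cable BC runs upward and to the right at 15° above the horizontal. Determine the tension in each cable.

ΣF_x = 0: −T_AC·cos25° + T_BC·cos15° = 0 → T_BC = 0.938279·T_AC.
ΣF_y = 0: T_AC·sin25° + T_BC·sin15° = 400.
Substitute: T_AC·(0.422618 + 0.938279·0.258819) = 400 → T_AC = 601.086 ≈ 601.1 N.
Then T_BC = 0.938279 × 601.086 = 564.0 N.

T_AC = 601.1 N, T_BC = 564.0 N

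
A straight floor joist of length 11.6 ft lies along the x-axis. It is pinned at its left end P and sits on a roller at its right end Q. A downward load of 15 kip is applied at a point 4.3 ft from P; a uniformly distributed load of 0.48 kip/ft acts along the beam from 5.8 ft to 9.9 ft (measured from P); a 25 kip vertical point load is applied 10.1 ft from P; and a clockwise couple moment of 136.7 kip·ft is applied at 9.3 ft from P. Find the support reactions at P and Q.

P_x = 0, P_y = 1.524 kip, Q_y = 40.44 kip

Resultant of the distributed load: 0.48 × 4.1 = 1.968 kip at 7.85 ft from P.
Moments about P: Q_y·11.6 − 15·4.3 − (0.48·4.1)·7.85 − 25·10.1 − 136.7 = 0 → Q_y = 469.1488/11.6 = 40.4439 ≈ 40.44 kip.
ΣF_y = 0: P_y + 40.4439 − 15 − 0.48·4.1 − 25 = 0 → P_y = 1.524 kip.
ΣF_x = 0: no horizontal applied forces, so P_x = 0.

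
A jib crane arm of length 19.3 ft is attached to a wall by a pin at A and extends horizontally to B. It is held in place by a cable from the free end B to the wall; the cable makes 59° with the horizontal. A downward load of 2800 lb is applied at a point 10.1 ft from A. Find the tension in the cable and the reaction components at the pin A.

ΣM about A: T·sin59°·19.3 − 2800·10.1 = 0 → T = 28280/(19.3·0.857167) = 1709.45 ≈ 1709 lb.
ΣF_x = 0: A_x − T·cos59° = 0 → A_x = 1709.45 × 0.515038 = 880.4 lb.
ΣF_y = 0: A_y + T·sin59° − 2800 = 0 → A_y = 2800 − 1709.45 × 0.857167 = 1335 lb.

T = 1709 lb, A_x = 880.4 lb, A_y = 1335 lb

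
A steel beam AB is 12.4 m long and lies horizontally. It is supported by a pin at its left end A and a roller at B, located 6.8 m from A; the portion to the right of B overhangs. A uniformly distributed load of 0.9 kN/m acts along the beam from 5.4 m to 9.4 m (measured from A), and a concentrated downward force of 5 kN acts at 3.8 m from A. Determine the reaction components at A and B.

Resultant of the distributed load: 0.9 × 4 = 3.6 kN at 7.4 m from A.
ΣM about A: B_y·6.8 − (0.9·4)·7.4 − 5·3.8 = 0 → B_y = 45.64/6.8 = 6.71176 ≈ 6.712 kN.
ΣF_y = 0: A_y + 6.71176 − 0.9·4 − 5 = 0 → A_y = 1.888 kN.
ΣF_x = 0: no horizontal applied forces, so A_x = 0.

A_x = 0, A_y = 1.888 kN, B_y = 6.712 kN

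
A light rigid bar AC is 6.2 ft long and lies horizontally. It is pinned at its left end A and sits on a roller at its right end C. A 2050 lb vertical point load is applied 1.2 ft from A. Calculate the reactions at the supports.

A_x = 0, A_y = 1653 lb, C_y = 396.8 lb

Moments about A: C_y·6.2 − 2050·1.2 = 0 → C_y = 2460/6.2 = 396.774 ≈ 396.8 lb.
ΣF_y = 0: A_y + 396.774 − 2050 = 0 → A_y = 1653 lb.
ΣF_x = 0: no horizontal applied forces, so A_x = 0.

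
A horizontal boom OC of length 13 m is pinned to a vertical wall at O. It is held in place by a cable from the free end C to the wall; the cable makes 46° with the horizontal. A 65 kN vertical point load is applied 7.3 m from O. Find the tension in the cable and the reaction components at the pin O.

ΣM about O: T·sin46°·13 − 65·7.3 = 0 → T = 474.5/(13·0.71934) = 50.741 ≈ 50.74 kN.
ΣF_x = 0: O_x − T·cos46° = 0 → O_x = 50.741 × 0.694658 = 35.25 kN.
ΣF_y = 0: O_y + T·sin46° − 65 = 0 → O_y = 65 − 50.741 × 0.71934 = 28.50 kN.

T = 50.74 kN, O_x = 35.25 kN, O_y = 28.50 kN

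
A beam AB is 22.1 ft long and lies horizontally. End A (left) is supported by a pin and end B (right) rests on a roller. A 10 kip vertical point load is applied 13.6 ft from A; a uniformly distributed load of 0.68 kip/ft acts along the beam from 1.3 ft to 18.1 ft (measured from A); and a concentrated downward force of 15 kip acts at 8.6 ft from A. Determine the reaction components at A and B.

A_x = 0, A_y = 19.42 kip, B_y = 17.01 kip

Resultant of the distributed load: 0.68 × 16.8 = 11.424 kip at 9.7 ft from A.
Taking moments about A: B_y·22.1 − 10·13.6 − (0.68·16.8)·9.7 − 15·8.6 = 0 → B_y = 375.8128/22.1 = 17.0051 ≈ 17.01 kip.
ΣF_y = 0: A_y + 17.0051 − 10 − 0.68·16.8 − 15 = 0 → A_y = 19.42 kip.
ΣF_x = 0: no horizontal applied forces, so A_x = 0.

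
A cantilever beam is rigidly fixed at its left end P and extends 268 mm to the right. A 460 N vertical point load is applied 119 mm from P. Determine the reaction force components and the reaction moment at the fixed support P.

P_x = 0, P_y = 460.0 N, M_P = 54740 N·mm

ΣF_x = 0: P_x = 0.
ΣF_y = 0: P_y − 460 = 0 → P_y = 460.0 N.
ΣM about P: M_P − 460·119 = 0 → M_P = 54740 N·mm.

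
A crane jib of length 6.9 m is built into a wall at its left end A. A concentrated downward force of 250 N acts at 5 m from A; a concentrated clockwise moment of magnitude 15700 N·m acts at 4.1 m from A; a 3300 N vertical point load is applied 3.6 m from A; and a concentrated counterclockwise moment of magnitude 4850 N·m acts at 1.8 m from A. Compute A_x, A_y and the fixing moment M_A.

ΣF_x = 0: A_x = 0.
ΣF_y = 0: A_y − 250 − 3300 = 0 → A_y = 3550 N.
ΣM about A: M_A − 250·5 − 15700 − 3300·3.6 + 4850 = 0 → M_A = 23980 N·m.

A_x = 0, A_y = 3550 N, M_A = 23980 N·m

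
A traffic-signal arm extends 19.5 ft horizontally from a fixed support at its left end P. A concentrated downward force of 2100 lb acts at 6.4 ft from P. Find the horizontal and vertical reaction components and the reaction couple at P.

P_x = 0, P_y = 2100 lb, M_P = 13440 lb·ft

ΣF_x = 0: P_x = 0.
ΣF_y = 0: P_y − 2100 = 0 → P_y = 2100 lb.
ΣM about P: M_P − 2100·6.4 = 0 → M_P = 13440 lb·ft.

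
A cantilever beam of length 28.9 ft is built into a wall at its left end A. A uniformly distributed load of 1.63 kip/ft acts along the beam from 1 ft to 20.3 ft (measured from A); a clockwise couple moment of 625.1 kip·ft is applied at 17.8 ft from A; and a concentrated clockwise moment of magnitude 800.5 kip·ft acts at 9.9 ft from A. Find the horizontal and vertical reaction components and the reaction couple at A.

Resultant of the distributed load: 1.63 × 19.3 = 31.459 kip at 10.65 ft from A.
ΣF_x = 0: A_x = 0.
ΣF_y = 0: A_y − 1.63·19.3 = 0 → A_y = 31.46 kip.
ΣM about A: M_A − (1.63·19.3)·10.65 − 625.1 − 800.5 = 0 → M_A = 1761 kip·ft.

A_x = 0, A_y = 31.46 kip, M_A = 1761 kip·ft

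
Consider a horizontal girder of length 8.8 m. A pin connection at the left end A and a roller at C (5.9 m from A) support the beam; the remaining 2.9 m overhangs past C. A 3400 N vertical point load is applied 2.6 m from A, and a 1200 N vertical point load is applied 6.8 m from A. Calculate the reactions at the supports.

ΣM about A: C_y·5.9 − 3400·2.6 − 1200·6.8 = 0 → C_y = 17000/5.9 = 2881.36 ≈ 2881 N.
ΣF_y = 0: A_y + 2881.36 − 3400 − 1200 = 0 → A_y = 1719 N.
ΣF_x = 0: no horizontal applied forces, so A_x = 0.

A_x = 0, A_y = 1719 N, C_y = 2881 N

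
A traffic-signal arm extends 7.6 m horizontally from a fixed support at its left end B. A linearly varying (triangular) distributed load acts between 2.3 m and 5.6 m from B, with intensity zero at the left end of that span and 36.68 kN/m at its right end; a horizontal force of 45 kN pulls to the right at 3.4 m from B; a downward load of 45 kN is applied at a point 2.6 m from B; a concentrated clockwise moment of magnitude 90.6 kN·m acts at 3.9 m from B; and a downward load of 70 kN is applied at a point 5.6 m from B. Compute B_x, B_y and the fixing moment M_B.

B_x = -45.00 kN, B_y = 175.5 kN, M_B = 871.9 kN·m

Resultant of the triangular load: ½ × 36.68 × 3.3 = 60.522 kN, acting at 4.5 m from B (one-third of the span from the peak).
ΣF_x = 0: B_x + 45 = 0 → B_x = -45.00 kN.
ΣF_y = 0: B_y − ½·36.68·3.3 − 45 − 70 = 0 → B_y = 175.5 kN.
ΣM about B: M_B − (½·36.68·3.3)·4.5 − 45·2.6 − 90.6 − 70·5.6 = 0 → M_B = 871.9 kN·m.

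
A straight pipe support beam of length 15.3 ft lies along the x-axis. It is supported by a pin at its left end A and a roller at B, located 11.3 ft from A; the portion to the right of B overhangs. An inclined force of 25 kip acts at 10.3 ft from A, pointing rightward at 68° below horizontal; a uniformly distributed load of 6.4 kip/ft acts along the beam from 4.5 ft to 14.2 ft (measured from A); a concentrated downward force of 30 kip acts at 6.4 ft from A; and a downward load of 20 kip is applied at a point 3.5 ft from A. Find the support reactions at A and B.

Resultant of the distributed load: 6.4 × 9.7 = 62.08 kip at 9.35 ft from A.
ΣM about A: B_y·11.3 − 25·sin68°·10.3 − (6.4·9.7)·9.35 − 30·6.4 − 20·3.5 = 0 → B_y = 1081.2/11.3 = 95.6814 ≈ 95.68 kip.
ΣF_y = 0: A_y + 95.6814 − 25·sin68° − 6.4·9.7 − 30 − 20 = 0 → A_y = 39.58 kip.
ΣF_x = 0: A_x + 25·cos68° = 0 → A_x = -9.365 kip.

A_x = -9.365 kip, A_y = 39.58 kip, B_y = 95.68 kip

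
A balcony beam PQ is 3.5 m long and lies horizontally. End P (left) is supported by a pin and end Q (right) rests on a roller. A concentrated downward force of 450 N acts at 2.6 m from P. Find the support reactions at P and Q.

P_x = 0, P_y = 115.7 N, Q_y = 334.3 N

Moments about P: Q_y·3.5 − 450·2.6 = 0 → Q_y = 1170/3.5 = 334.286 ≈ 334.3 N.
ΣF_y = 0: P_y + 334.286 − 450 = 0 → P_y = 115.7 N.
ΣF_x = 0: no horizontal applied forces, so P_x = 0.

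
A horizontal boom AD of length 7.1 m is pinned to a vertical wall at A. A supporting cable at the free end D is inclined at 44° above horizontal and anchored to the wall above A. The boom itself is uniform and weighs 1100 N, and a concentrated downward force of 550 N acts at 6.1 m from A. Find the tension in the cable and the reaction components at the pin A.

T = 1472 N, A_x = 1059 N, A_y = 627.5 N

ΣM about A: T·sin44°·7.1 − 1100·3.55 − 550·6.1 = 0 → T = 7260/(7.1·0.694658) = 1472 N.
ΣF_x = 0: A_x − T·cos44° = 0 → A_x = 1472 × 0.71934 = 1059 N.
ΣF_y = 0: A_y + T·sin44° − 1100 − 550 = 0 → A_y = 1650 − 1472 × 0.694658 = 627.5 N.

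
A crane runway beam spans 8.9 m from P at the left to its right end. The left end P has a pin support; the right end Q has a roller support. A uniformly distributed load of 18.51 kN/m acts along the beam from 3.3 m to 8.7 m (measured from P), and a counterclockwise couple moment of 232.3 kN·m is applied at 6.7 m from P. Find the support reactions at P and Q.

P_x = 0, P_y = 58.67 kN, Q_y = 41.28 kN

Resultant of the distributed load: 18.51 × 5.4 = 99.954 kN at 6 m from P.
Moments about P: Q_y·8.9 − (18.51·5.4)·6 + 232.3 = 0 → Q_y = 367.424/8.9 = 41.2836 ≈ 41.28 kN.
ΣF_y = 0: P_y + 41.2836 − 18.51·5.4 = 0 → P_y = 58.67 kN.
ΣF_x = 0: no horizontal applied forces, so P_x = 0.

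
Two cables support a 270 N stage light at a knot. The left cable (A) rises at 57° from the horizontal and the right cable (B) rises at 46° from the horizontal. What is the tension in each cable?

ΣF_x = 0: −T_A·cos57° + T_B·cos46° = 0 → T_B = 0.784039·T_A.
ΣF_y = 0: T_A·sin57° + T_B·sin46° = 270.
Substitute: T_A·(0.838671 + 0.784039·0.71934) = 270 → T_A = 192.491 ≈ 192.5 N.
Then T_B = 0.784039 × 192.491 = 150.9 N.

T_A = 192.5 N, T_B = 150.9 N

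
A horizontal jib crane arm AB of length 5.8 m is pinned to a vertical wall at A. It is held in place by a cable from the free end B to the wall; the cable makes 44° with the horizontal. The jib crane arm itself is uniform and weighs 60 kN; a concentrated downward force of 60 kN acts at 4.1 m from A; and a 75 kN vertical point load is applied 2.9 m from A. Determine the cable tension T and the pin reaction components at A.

ΣM about A: T·sin44°·5.8 − 60·2.9 − 60·4.1 − 75·2.9 = 0 → T = 637.5/(5.8·0.694658) = 158.227 ≈ 158.2 kN.
ΣF_x = 0: A_x − T·cos44° = 0 → A_x = 158.227 × 0.71934 = 113.8 kN.
ΣF_y = 0: A_y + T·sin44° − 60 − 60 − 75 = 0 → A_y = 195 − 158.227 × 0.694658 = 85.09 kN.

T = 158.2 kN, A_x = 113.8 kN, A_y = 85.09 kN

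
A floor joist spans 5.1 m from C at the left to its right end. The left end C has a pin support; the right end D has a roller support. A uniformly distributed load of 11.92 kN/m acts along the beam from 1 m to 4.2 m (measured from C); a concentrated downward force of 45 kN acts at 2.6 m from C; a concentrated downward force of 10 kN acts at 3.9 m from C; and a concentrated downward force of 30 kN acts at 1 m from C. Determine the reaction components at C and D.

C_x = 0, C_y = 67.23 kN, D_y = 55.92 kN

Resultant of the distributed load: 11.92 × 3.2 = 38.144 kN at 2.6 m from C.
Taking moments about C: D_y·5.1 − (11.92·3.2)·2.6 − 45·2.6 − 10·3.9 − 30·1 = 0 → D_y = 285.1744/5.1 = 55.9165 ≈ 55.92 kN.
ΣF_y = 0: C_y + 55.9165 − 11.92·3.2 − 45 − 10 − 30 = 0 → C_y = 67.23 kN.
ΣF_x = 0: no horizontal applied forces, so C_x = 0.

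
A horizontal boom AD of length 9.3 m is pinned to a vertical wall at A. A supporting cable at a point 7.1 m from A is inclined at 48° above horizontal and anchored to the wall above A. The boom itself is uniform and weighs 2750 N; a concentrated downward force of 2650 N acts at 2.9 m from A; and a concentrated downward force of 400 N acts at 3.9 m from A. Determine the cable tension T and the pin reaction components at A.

ΣM about A: T·sin48°·7.1 − 2750·4.65 − 2650·2.9 − 400·3.9 = 0 → T = 22032.5/(7.1·0.743145) = 4175.72 ≈ 4176 N.
ΣF_x = 0: A_x − T·cos48° = 0 → A_x = 4175.72 × 0.669131 = 2794 N.
ΣF_y = 0: A_y + T·sin48° − 2750 − 2650 − 400 = 0 → A_y = 5800 − 4175.72 × 0.743145 = 2697 N.

T = 4176 N, A_x = 2794 N, A_y = 2697 N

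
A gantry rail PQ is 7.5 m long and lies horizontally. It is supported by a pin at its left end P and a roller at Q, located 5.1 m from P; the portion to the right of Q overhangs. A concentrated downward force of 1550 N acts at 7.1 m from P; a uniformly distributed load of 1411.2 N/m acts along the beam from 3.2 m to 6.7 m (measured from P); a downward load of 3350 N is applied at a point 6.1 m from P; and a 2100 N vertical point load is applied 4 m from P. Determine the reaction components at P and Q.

P_x = 0, P_y = -666.5 N, Q_y = 12610 N

Resultant of the distributed load: 1411.2 × 3.5 = 4939.2 N at 4.95 m from P.
ΣM about P: Q_y·5.1 − 1550·7.1 − (1411.2·3.5)·4.95 − 3350·6.1 − 2100·4 = 0 → Q_y = 64289.04/5.1 = 12605.7 ≈ 12610 N.
ΣF_y = 0: P_y + 12605.7 − 1550 − 1411.2·3.5 − 3350 − 2100 = 0 → P_y = -666.5 N.
ΣF_x = 0: no horizontal applied forces, so P_x = 0.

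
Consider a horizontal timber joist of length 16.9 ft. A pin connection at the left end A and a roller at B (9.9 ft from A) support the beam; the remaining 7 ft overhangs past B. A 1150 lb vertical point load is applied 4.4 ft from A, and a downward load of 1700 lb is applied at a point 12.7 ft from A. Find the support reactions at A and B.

A_x = 0, A_y = 158.1 lb, B_y = 2692 lb

Taking moments about A: B_y·9.9 − 1150·4.4 − 1700·12.7 = 0 → B_y = 26650/9.9 = 2691.92 ≈ 2692 lb.
ΣF_y = 0: A_y + 2691.92 − 1150 − 1700 = 0 → A_y = 158.1 lb.
ΣF_x = 0: no horizontal applied forces, so A_x = 0.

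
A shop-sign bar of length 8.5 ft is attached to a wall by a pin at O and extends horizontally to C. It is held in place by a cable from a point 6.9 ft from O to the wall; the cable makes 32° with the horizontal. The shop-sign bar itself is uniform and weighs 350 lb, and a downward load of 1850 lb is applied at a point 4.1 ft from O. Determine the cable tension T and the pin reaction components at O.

T = 2481 lb, O_x = 2104 lb, O_y = 885.1 lb

ΣM about O: T·sin32°·6.9 − 350·4.25 − 1850·4.1 = 0 → T = 9072.5/(6.9·0.529919) = 2481.24 ≈ 2481 lb.
ΣF_x = 0: O_x − T·cos32° = 0 → O_x = 2481.24 × 0.848048 = 2104 lb.
ΣF_y = 0: O_y + T·sin32° − 350 − 1850 = 0 → O_y = 2200 − 2481.24 × 0.529919 = 885.1 lb.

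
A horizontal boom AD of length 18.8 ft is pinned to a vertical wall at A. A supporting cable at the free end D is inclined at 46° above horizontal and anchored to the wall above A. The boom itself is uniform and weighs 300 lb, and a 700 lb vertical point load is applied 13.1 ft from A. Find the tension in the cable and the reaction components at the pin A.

T = 886.6 lb, A_x = 615.9 lb, A_y = 362.2 lb

ΣM about A: T·sin46°·18.8 − 300·9.4 − 700·13.1 = 0 → T = 11990/(18.8·0.71934) = 886.599 ≈ 886.6 lb.
ΣF_x = 0: A_x − T·cos46° = 0 → A_x = 886.599 × 0.694658 = 615.9 lb.
ΣF_y = 0: A_y + T·sin46° − 300 − 700 = 0 → A_y = 1000 − 886.599 × 0.71934 = 362.2 lb.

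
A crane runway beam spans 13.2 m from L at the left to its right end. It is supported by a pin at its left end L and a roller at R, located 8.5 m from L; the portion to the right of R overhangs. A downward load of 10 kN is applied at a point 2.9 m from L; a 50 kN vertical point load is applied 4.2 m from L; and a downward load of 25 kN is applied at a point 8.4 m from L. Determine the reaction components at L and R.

Moments about L: R_y·8.5 − 10·2.9 − 50·4.2 − 25·8.4 = 0 → R_y = 449/8.5 = 52.8235 ≈ 52.82 kN.
ΣF_y = 0: L_y + 52.8235 − 10 − 50 − 25 = 0 → L_y = 32.18 kN.
ΣF_x = 0: no horizontal applied forces, so L_x = 0.

L_x = 0, L_y = 32.18 kN, R_y = 52.82 kN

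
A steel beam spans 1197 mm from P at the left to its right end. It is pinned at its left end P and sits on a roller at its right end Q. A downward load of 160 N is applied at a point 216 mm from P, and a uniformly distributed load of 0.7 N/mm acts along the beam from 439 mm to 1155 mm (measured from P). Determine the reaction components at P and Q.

Resultant of the distributed load: 0.7 × 716 = 501.2 N at 797 mm from P.
Moments about P: Q_y·1197 − 160·216 − (0.7·716)·797 = 0 → Q_y = 434016.4/1197 = 362.587 ≈ 362.6 N.
ΣF_y = 0: P_y + 362.587 − 160 − 0.7·716 = 0 → P_y = 298.6 N.
ΣF_x = 0: no horizontal applied forces, so P_x = 0.

P_x = 0, P_y = 298.6 N, Q_y = 362.6 N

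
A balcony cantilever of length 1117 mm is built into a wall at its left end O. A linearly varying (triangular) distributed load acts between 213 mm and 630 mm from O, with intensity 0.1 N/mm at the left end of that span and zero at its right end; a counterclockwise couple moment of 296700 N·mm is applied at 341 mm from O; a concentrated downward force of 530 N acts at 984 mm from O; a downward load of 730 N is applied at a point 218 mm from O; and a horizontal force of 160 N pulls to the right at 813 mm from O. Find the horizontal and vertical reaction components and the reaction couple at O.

Resultant of the triangular load: ½ × 0.1 × 417 = 20.85 N, acting at 352 mm from O (one-third of the span from the peak).
ΣF_x = 0: O_x + 160 = 0 → O_x = -160.0 N.
ΣF_y = 0: O_y − ½·0.1·417 − 530 − 730 = 0 → O_y = 1281 N.
ΣM about O: M_O − (½·0.1·417)·352 + 296700 − 530·984 − 730·218 = 0 → M_O = 391300 N·mm.

O_x = -160.0 N, O_y = 1281 N, M_O = 391300 N·mm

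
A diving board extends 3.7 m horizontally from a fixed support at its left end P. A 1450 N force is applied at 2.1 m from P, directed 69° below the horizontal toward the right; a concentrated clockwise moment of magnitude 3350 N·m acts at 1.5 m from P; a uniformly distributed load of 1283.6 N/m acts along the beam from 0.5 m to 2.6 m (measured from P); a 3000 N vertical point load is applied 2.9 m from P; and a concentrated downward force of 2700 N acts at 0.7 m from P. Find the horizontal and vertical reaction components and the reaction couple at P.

Resultant of the distributed load: 1283.6 × 2.1 = 2695.56 N at 1.55 m from P.
ΣF_x = 0: P_x + 1450·cos69° = 0 → P_x = -519.6 N.
ΣF_y = 0: P_y − 1450·sin69° − 1283.6·2.1 − 3000 − 2700 = 0 → P_y = 9749 N.
ΣM about P: M_P − 1450·sin69°·2.1 − 3350 − (1283.6·2.1)·1.55 − 3000·2.9 − 2700·0.7 = 0 → M_P = 20960 N·m.

P_x = -519.6 N, P_y = 9749 N, M_P = 20960 N·m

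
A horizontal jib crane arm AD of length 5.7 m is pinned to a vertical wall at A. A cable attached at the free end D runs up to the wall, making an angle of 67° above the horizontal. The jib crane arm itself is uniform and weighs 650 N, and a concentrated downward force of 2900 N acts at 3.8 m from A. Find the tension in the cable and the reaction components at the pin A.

ΣM about A: T·sin67°·5.7 − 650·2.85 − 2900·3.8 = 0 → T = 12872.5/(5.7·0.920505) = 2453.36 ≈ 2453 N.
ΣF_x = 0: A_x − T·cos67° = 0 → A_x = 2453.36 × 0.390731 = 958.6 N.
ΣF_y = 0: A_y + T·sin67° − 650 − 2900 = 0 → A_y = 3550 − 2453.36 × 0.920505 = 1292 N.

T = 2453 N, A_x = 958.6 N, A_y = 1292 N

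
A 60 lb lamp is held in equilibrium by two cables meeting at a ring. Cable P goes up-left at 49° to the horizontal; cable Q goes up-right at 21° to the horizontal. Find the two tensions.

ΣF_x = 0: −T_P·cos49° + T_Q·cos21° = 0 → T_Q = 0.702734·T_P.
ΣF_y = 0: T_P·sin49° + T_Q·sin21° = 60.
Substitute: T_P·(0.75471 + 0.702734·0.358368) = 60 → T_P = 59.6097 ≈ 59.61 lb.
Then T_Q = 0.702734 × 59.6097 = 41.89 lb.

T_P = 59.61 lb, T_Q = 41.89 lb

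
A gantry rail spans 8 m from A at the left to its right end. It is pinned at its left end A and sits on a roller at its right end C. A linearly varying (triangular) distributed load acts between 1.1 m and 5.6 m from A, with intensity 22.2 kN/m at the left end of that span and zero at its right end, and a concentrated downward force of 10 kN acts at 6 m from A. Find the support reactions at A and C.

Resultant of the triangular load: ½ × 22.2 × 4.5 = 49.95 kN, acting at 2.6 m from A (one-third of the span from the peak).
Moments about A: C_y·8 − (½·22.2·4.5)·2.6 − 10·6 = 0 → C_y = 189.87/8 = 23.7338 ≈ 23.73 kN.
ΣF_y = 0: A_y + 23.7338 − ½·22.2·4.5 − 10 = 0 → A_y = 36.22 kN.
ΣF_x = 0: no horizontal applied forces, so A_x = 0.

A_x = 0, A_y = 36.22 kN, C_y = 23.73 kN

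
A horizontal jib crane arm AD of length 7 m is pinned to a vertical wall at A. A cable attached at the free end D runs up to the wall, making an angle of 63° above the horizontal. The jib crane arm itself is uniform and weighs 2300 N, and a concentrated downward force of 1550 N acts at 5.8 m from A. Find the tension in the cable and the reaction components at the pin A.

ΣM about A: T·sin63°·7 − 2300·3.5 − 1550·5.8 = 0 → T = 17040/(7·0.891007) = 2732.06 ≈ 2732 N.
ΣF_x = 0: A_x − T·cos63° = 0 → A_x = 2732.06 × 0.45399 = 1240 N.
ΣF_y = 0: A_y + T·sin63° − 2300 − 1550 = 0 → A_y = 3850 − 2732.06 × 0.891007 = 1416 N.

T = 2732 N, A_x = 1240 N, A_y = 1416 N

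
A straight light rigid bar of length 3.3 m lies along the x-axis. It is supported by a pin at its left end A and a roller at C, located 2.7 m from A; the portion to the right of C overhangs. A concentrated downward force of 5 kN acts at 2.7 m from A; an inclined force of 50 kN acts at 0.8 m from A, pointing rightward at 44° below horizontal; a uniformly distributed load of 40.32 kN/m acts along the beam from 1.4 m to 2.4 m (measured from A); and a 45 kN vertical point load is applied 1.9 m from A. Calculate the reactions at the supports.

A_x = -35.97 kN, A_y = 49.72 kN, C_y = 75.33 kN

Resultant of the distributed load: 40.32 × 1 = 40.32 kN at 1.9 m from A.
Taking moments about A: C_y·2.7 − 5·2.7 − 50·sin44°·0.8 − (40.32·1)·1.9 − 45·1.9 = 0 → C_y = 203.394/2.7 = 75.3311 ≈ 75.33 kN.
ΣF_y = 0: A_y + 75.3311 − 5 − 50·sin44° − 40.32·1 − 45 = 0 → A_y = 49.72 kN.
ΣF_x = 0: A_x + 50·cos44° = 0 → A_x = -35.97 kN.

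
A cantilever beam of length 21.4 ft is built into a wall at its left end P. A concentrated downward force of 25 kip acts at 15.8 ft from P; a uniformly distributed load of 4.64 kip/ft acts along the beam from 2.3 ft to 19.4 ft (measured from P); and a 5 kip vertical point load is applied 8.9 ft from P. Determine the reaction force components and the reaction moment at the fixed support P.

P_x = 0, P_y = 109.3 kip, M_P = 1300 kip·ft

Resultant of the distributed load: 4.64 × 17.1 = 79.344 kip at 10.85 ft from P.
ΣF_x = 0: P_x = 0.
ΣF_y = 0: P_y − 25 − 4.64·17.1 − 5 = 0 → P_y = 109.3 kip.
ΣM about P: M_P − 25·15.8 − (4.64·17.1)·10.85 − 5·8.9 = 0 → M_P = 1300 kip·ft.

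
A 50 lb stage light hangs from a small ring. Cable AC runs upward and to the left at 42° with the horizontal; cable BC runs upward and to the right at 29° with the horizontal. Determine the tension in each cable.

T_AC = 46.25 lb, T_BC = 39.30 lb

ΣF_x = 0: −T_AC·cos42° + T_BC·cos29° = 0 → T_BC = 0.849678·T_AC.
ΣF_y = 0: T_AC·sin42° + T_BC·sin29° = 50.
Substitute: T_AC·(0.669131 + 0.849678·0.48481) = 50 → T_AC = 46.2508 ≈ 46.25 lb.
Then T_BC = 0.849678 × 46.2508 = 39.30 lb.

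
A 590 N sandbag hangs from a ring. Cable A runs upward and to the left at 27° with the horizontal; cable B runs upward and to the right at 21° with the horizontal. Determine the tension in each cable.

T_A = 741.2 N, T_B = 707.4 N

ΣF_x = 0: −T_A·cos27° + T_B·cos21° = 0 → T_B = 0.954397·T_A.
ΣF_y = 0: T_A·sin27° + T_B·sin21° = 590.
Substitute: T_A·(0.45399 + 0.954397·0.358368) = 590 → T_A = 741.192 ≈ 741.2 N.
Then T_B = 0.954397 × 741.192 = 707.4 N.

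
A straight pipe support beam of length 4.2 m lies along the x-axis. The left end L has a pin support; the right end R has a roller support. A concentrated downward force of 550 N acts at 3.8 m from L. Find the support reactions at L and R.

Taking moments about L: R_y·4.2 − 550·3.8 = 0 → R_y = 2090/4.2 = 497.619 ≈ 497.6 N.
ΣF_y = 0: L_y + 497.619 − 550 = 0 → L_y = 52.38 N.
ΣF_x = 0: no horizontal applied forces, so L_x = 0.

L_x = 0, L_y = 52.38 N, R_y = 497.6 N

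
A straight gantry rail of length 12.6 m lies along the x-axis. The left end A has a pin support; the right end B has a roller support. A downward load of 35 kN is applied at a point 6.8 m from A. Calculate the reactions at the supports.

Moments about A: B_y·12.6 − 35·6.8 = 0 → B_y = 238/12.6 = 18.8889 ≈ 18.89 kN.
ΣF_y = 0: A_y + 18.8889 − 35 = 0 → A_y = 16.11 kN.
ΣF_x = 0: no horizontal applied forces, so A_x = 0.

A_x = 0, A_y = 16.11 kN, B_y = 18.89 kN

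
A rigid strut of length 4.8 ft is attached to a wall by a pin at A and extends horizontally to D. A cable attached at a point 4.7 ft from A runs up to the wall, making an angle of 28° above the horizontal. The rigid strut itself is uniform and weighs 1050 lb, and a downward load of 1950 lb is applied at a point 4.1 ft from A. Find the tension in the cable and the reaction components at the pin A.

ΣM about A: T·sin28°·4.7 − 1050·2.4 − 1950·4.1 = 0 → T = 10515/(4.7·0.469472) = 4765.43 ≈ 4765 lb.
ΣF_x = 0: A_x − T·cos28° = 0 → A_x = 4765.43 × 0.882948 = 4208 lb.
ΣF_y = 0: A_y + T·sin28° − 1050 − 1950 = 0 → A_y = 3000 − 4765.43 × 0.469472 = 762.8 lb.

T = 4765 lb, A_x = 4208 lb, A_y = 762.8 lb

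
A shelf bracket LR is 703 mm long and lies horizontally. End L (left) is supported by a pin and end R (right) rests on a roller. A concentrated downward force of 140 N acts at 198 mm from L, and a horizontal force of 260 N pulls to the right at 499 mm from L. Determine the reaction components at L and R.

L_x = -260.0 N, L_y = 100.6 N, R_y = 39.43 N

Moments about L: R_y·703 − 140·198 = 0 → R_y = 27720/703 = 39.431 ≈ 39.43 N.
ΣF_y = 0: L_y + 39.431 − 140 = 0 → L_y = 100.6 N.
ΣF_x = 0: L_x + 260 = 0 → L_x = -260.0 N.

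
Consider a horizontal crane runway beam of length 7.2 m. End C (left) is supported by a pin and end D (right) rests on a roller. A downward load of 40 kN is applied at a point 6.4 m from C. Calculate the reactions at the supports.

C_x = 0, C_y = 4.444 kN, D_y = 35.56 kN

ΣM about C: D_y·7.2 − 40·6.4 = 0 → D_y = 256/7.2 = 35.5556 ≈ 35.56 kN.
ΣF_y = 0: C_y + 35.5556 − 40 = 0 → C_y = 4.444 kN.
ΣF_x = 0: no horizontal applied forces, so C_x = 0.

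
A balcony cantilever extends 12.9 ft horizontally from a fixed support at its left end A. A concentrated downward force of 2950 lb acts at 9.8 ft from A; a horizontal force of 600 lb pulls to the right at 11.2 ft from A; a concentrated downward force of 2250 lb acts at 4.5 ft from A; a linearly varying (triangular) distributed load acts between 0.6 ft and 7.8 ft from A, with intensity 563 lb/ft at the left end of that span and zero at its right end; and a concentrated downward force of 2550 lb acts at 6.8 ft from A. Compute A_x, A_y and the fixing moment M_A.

Resultant of the triangular load: ½ × 563 × 7.2 = 2026.8 lb, acting at 3 ft from A (one-third of the span from the peak).
ΣF_x = 0: A_x + 600 = 0 → A_x = -600.0 lb.
ΣF_y = 0: A_y − 2950 − 2250 − ½·563·7.2 − 2550 = 0 → A_y = 9777 lb.
ΣM about A: M_A − 2950·9.8 − 2250·4.5 − (½·563·7.2)·3 − 2550·6.8 = 0 → M_A = 62460 lb·ft.

A_x = -600.0 lb, A_y = 9777 lb, M_A = 62460 lb·ft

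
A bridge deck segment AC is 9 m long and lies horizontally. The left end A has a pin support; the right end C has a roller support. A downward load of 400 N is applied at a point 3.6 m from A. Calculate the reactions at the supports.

Taking moments about A: C_y·9 − 400·3.6 = 0 → C_y = 1440/9 = 160.0 N.
ΣF_y = 0: A_y + 160 − 400 = 0 → A_y = 240.0 N.
ΣF_x = 0: no horizontal applied forces, so A_x = 0.

A_x = 0, A_y = 240.0 N, C_y = 160.0 N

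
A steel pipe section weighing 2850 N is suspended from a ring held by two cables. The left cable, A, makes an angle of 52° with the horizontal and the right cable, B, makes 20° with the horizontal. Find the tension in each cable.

T_A = 2816 N, T_B = 1845 N

ΣF_x = 0: −T_A·cos52° + T_B·cos20° = 0 → T_B = 0.655173·T_A.
ΣF_y = 0: T_A·sin52° + T_B·sin20° = 2850.
Substitute: T_A·(0.788011 + 0.655173·0.34202) = 2850 → T_A = 2815.95 ≈ 2816 N.
Then T_B = 0.655173 × 2815.95 = 1845 N.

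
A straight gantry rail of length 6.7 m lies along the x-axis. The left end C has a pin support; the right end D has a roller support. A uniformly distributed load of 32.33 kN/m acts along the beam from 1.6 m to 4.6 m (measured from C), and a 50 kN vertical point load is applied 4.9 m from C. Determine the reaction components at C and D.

C_x = 0, C_y = 65.55 kN, D_y = 81.44 kN

Resultant of the distributed load: 32.33 × 3 = 96.99 kN at 3.1 m from C.
ΣM about C: D_y·6.7 − (32.33·3)·3.1 − 50·4.9 = 0 → D_y = 545.669/6.7 = 81.4431 ≈ 81.44 kN.
ΣF_y = 0: C_y + 81.4431 − 32.33·3 − 50 = 0 → C_y = 65.55 kN.
ΣF_x = 0: no horizontal applied forces, so C_x = 0.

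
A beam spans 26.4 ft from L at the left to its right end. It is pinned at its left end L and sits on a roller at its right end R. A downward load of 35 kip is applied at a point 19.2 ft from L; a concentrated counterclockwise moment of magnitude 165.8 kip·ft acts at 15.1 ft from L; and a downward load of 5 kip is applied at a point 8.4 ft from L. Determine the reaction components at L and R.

ΣM about L: R_y·26.4 − 35·19.2 + 165.8 − 5·8.4 = 0 → R_y = 548.2/26.4 = 20.7652 ≈ 20.77 kip.
ΣF_y = 0: L_y + 20.7652 − 35 − 5 = 0 → L_y = 19.23 kip.
ΣF_x = 0: no horizontal applied forces, so L_x = 0.

L_x = 0, L_y = 19.23 kip, R_y = 20.77 kip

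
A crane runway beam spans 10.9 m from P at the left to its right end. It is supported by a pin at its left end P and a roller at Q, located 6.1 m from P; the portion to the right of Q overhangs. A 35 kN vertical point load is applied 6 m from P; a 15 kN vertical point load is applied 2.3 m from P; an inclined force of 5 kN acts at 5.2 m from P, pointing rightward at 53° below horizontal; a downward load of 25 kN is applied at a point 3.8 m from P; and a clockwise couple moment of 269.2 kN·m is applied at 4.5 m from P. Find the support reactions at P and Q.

P_x = -3.009 kN, P_y = -24.20 kN, Q_y = 103.2 kN

Moments about P: Q_y·6.1 − 35·6 − 15·2.3 − 5·sin53°·5.2 − 25·3.8 − 269.2 = 0 → Q_y = 629.465/6.1 = 103.191 ≈ 103.2 kN.
ΣF_y = 0: P_y + 103.191 − 35 − 15 − 5·sin53° − 25 = 0 → P_y = -24.20 kN.
ΣF_x = 0: P_x + 5·cos53° = 0 → P_x = -3.009 kN.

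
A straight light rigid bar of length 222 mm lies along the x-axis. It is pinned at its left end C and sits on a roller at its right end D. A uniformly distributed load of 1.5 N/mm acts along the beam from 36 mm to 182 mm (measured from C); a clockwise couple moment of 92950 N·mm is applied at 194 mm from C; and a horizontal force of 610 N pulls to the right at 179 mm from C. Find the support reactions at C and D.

C_x = -610.0 N, C_y = -307.2 N, D_y = 526.2 N

Resultant of the distributed load: 1.5 × 146 = 219 N at 109 mm from C.
ΣM about C: D_y·222 − (1.5·146)·109 − 92950 = 0 → D_y = 116821/222 = 526.221 ≈ 526.2 N.
ΣF_y = 0: C_y + 526.221 − 1.5·146 = 0 → C_y = -307.2 N.
ΣF_x = 0: C_x + 610 = 0 → C_x = -610.0 N.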